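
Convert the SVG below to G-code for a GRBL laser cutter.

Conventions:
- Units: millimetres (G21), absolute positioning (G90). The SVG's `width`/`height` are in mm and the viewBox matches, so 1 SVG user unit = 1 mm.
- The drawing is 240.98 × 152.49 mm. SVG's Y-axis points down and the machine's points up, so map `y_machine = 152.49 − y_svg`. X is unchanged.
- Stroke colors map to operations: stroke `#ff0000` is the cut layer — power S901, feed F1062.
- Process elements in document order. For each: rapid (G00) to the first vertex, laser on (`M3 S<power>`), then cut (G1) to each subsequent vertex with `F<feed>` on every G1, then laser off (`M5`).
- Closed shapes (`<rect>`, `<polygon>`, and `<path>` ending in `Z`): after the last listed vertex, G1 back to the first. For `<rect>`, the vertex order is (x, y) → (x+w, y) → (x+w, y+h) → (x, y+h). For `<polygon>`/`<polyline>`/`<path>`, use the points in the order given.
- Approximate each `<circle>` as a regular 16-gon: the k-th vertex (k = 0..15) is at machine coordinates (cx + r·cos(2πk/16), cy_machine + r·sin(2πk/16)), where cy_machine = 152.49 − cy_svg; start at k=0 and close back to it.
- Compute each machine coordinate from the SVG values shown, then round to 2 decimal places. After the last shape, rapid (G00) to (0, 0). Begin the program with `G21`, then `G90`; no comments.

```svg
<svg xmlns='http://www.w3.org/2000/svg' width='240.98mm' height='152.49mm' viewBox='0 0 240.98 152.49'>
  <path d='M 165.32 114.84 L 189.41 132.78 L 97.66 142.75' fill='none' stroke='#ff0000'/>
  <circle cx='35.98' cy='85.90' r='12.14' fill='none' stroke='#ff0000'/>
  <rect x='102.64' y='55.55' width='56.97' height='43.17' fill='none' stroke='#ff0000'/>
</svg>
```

viewBox `0 0 240.98 152.49` with mm width/height → 1 unit = 1 mm. Flip: y_m = 152.49 − y_svg.

**Shape 1** — `<path>` open polyline, stroke `#ff0000` → cut (S901, F1062). Machine vertices: (165.32,37.65) → (189.41,19.71) → (97.66,9.74). Open path.

**Shape 2** — `<circle>` circle, stroke `#ff0000` → cut (S901, F1062). Machine vertices: (48.12,66.59) → (47.20,71.24) → (44.56,75.17) → (40.63,77.81) → (35.98,78.73) → (31.33,77.81) → (27.40,75.17) → (24.76,71.24) → (23.84,66.59) → (24.76,61.94) → (27.40,58.01) → (31.33,55.37) → (35.98,54.45) → (40.63,55.37) → (44.56,58.01) → (47.20,61.94) → (48.12,66.59). Closed: final G1 returns to the first vertex.

**Shape 3** — `<rect>` rectangle, stroke `#ff0000` → cut (S901, F1062). Machine vertices: (102.64,96.94) → (159.61,96.94) → (159.61,53.77) → (102.64,53.77) → (102.64,96.94). Closed: final G1 returns to the first vertex.

G21
G90
G00 X165.32 Y37.65
M3 S901
G1 X189.41 Y19.71 F1062
G1 X97.66 Y9.74 F1062
M5
G00 X48.12 Y66.59
M3 S901
G1 X47.20 Y71.24 F1062
G1 X44.56 Y75.17 F1062
G1 X40.63 Y77.81 F1062
G1 X35.98 Y78.73 F1062
G1 X31.33 Y77.81 F1062
G1 X27.40 Y75.17 F1062
G1 X24.76 Y71.24 F1062
G1 X23.84 Y66.59 F1062
G1 X24.76 Y61.94 F1062
G1 X27.40 Y58.01 F1062
G1 X31.33 Y55.37 F1062
G1 X35.98 Y54.45 F1062
G1 X40.63 Y55.37 F1062
G1 X44.56 Y58.01 F1062
G1 X47.20 Y61.94 F1062
G1 X48.12 Y66.59 F1062
M5
G00 X102.64 Y96.94
M3 S901
G1 X159.61 Y96.94 F1062
G1 X159.61 Y53.77 F1062
G1 X102.64 Y53.77 F1062
G1 X102.64 Y96.94 F1062
M5
G00 X0.00 Y0.00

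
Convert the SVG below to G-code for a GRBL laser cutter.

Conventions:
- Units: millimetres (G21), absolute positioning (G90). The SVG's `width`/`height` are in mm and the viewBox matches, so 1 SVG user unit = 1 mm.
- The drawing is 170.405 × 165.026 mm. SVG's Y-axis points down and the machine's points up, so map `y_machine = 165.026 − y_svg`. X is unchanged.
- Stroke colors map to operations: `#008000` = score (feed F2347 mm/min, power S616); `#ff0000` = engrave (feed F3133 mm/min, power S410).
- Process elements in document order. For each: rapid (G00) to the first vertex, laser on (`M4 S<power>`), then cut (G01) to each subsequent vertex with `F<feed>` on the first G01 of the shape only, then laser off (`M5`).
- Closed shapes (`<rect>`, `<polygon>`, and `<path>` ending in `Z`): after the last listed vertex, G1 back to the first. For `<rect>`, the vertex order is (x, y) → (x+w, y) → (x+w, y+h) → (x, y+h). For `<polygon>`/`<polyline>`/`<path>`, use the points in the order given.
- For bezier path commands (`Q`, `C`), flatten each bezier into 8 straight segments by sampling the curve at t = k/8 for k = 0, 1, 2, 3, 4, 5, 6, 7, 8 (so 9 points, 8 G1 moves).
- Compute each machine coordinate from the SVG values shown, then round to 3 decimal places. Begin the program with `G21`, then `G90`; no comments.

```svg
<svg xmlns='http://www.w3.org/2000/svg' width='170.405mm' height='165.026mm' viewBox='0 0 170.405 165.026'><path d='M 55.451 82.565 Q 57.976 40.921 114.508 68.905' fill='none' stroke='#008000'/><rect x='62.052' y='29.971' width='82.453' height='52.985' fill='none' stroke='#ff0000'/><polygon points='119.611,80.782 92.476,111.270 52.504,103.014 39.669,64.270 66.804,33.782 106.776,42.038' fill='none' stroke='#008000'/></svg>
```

1 u = 1 mm; y_m = 165.026 − y.

[1] `<path>` quadratic bezier, #008000→score S616 F2347: (55.451,82.461) → (56.926,91.784) → (60.089,98.931) → (64.939,103.903) → (71.478,106.698) → (79.704,107.318) → (89.617,105.761) → (101.219,102.029) → (114.508,96.121)

[2] `<rect>` rectangle, #ff0000→engrave S410 F3133: (62.052,135.055) → (144.505,135.055) → (144.505,82.070) → (62.052,82.070) → (62.052,135.055) (closed)

[3] `<polygon>` regular polygon, #008000→score S616 F2347: (119.611,84.244) → (92.476,53.756) → (52.504,62.012) → (39.669,100.756) → (66.804,131.244) → (106.776,122.988) → (119.611,84.244) (closed)

G21
G90
G00 X55.451 Y82.461
M4 S616
G01 X56.926 Y91.784 F2347
G01 X60.089 Y98.931
G01 X64.939 Y103.903
G01 X71.478 Y106.698
G01 X79.704 Y107.318
G01 X89.617 Y105.761
G01 X101.219 Y102.029
G01 X114.508 Y96.121
M5
G00 X62.052 Y135.055
M4 S410
G01 X144.505 Y135.055 F3133
G01 X144.505 Y82.070
G01 X62.052 Y82.070
G01 X62.052 Y135.055
M5
G00 X119.611 Y84.244
M4 S616
G01 X92.476 Y53.756 F2347
G01 X52.504 Y62.012
G01 X39.669 Y100.756
G01 X66.804 Y131.244
G01 X106.776 Y122.988
G01 X119.611 Y84.244
M5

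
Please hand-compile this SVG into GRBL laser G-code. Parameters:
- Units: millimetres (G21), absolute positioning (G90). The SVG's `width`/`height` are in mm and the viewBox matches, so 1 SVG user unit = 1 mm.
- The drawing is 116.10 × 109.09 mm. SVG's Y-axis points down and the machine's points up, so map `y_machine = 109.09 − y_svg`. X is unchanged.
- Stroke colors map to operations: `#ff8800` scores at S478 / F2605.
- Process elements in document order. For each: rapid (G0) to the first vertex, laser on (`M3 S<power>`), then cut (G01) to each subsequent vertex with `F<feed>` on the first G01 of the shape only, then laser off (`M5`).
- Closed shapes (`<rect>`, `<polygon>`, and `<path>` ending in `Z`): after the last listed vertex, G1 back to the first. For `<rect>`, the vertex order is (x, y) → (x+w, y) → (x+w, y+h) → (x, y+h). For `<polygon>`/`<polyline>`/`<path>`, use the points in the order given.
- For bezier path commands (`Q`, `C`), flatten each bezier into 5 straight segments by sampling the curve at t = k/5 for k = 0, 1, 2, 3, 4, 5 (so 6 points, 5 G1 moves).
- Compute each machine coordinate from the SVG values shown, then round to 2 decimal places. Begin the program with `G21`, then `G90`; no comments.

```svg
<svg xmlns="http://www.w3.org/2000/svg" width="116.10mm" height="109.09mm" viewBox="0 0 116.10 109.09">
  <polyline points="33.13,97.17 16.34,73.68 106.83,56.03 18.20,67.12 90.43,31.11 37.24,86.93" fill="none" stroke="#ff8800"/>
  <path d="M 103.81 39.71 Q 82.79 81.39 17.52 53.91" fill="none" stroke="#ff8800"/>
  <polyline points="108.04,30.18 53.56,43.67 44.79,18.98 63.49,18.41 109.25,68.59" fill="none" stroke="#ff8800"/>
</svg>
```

Since the viewBox matches the mm dimensions, user units are millimetres directly. The only transform is the Y-flip y_m = 109.09 − y_svg.

Shape 1 is a open polyline drawn with `<polyline>`. Its stroke #ff8800 means score at S478, F2605. After flipping Y the toolpath is (33.13,11.92) → (16.34,35.41) → (106.83,53.06) → (18.20,41.97) → (90.43,77.98) → (37.24,22.16).

Shape 2 is a quadratic bezier drawn with `<path>`. Its stroke #ff8800 means score at S478, F2605. After flipping Y the toolpath is (103.81,69.38) → (93.63,55.47) → (79.91,47.10) → (62.66,44.26) → (41.86,46.95) → (17.52,55.18).

Shape 3 is a open polyline drawn with `<polyline>`. Its stroke #ff8800 means score at S478, F2605. After flipping Y the toolpath is (108.04,78.91) → (53.56,65.42) → (44.79,90.11) → (63.49,90.68) → (109.25,40.50).

G21
G90
G0 X33.13 Y11.92
M3 S478
G01 X16.34 Y35.41 F2605
G01 X106.83 Y53.06
G01 X18.20 Y41.97
G01 X90.43 Y77.98
G01 X37.24 Y22.16
M5
G0 X103.81 Y69.38
M3 S478
G01 X93.63 Y55.47 F2605
G01 X79.91 Y47.10
G01 X62.66 Y44.26
G01 X41.86 Y46.95
G01 X17.52 Y55.18
M5
G0 X108.04 Y78.91
M3 S478
G01 X53.56 Y65.42 F2605
G01 X44.79 Y90.11
G01 X63.49 Y90.68
G01 X109.25 Y40.50
M5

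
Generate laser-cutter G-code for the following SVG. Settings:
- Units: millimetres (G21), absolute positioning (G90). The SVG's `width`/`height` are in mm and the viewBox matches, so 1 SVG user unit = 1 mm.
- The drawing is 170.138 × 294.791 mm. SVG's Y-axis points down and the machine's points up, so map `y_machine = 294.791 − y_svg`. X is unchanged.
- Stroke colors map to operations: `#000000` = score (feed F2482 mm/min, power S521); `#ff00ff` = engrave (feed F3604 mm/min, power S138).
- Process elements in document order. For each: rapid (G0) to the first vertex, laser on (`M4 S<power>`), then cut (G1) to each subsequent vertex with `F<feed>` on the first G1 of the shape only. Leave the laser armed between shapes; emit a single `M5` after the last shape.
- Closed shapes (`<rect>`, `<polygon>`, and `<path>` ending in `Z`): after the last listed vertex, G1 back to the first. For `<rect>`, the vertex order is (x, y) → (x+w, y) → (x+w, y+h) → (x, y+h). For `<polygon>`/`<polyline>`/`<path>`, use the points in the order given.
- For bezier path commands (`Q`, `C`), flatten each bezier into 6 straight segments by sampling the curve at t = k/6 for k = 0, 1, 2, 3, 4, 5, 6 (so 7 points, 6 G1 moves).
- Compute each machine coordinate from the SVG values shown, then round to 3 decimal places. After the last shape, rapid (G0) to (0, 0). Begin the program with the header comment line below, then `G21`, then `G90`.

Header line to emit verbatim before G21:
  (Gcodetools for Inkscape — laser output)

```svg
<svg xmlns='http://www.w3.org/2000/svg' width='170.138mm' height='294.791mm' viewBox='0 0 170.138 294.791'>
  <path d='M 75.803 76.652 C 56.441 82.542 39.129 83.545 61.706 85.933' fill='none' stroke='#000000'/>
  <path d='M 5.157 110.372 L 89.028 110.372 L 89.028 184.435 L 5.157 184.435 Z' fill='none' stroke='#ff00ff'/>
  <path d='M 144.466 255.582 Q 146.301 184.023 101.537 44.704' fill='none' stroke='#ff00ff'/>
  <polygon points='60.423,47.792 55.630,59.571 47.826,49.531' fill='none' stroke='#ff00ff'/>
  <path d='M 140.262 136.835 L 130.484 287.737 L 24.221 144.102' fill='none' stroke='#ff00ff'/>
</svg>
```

(Gcodetools for Inkscape — laser output)
G21
G90
G0 X75.803 Y218.139
M4 S521
G1 X66.468 Y215.572 F2482
G1 X58.526 Y213.646
G1 X53.027 Y212.185
G1 X51.024 Y211.017
G1 X53.566 Y209.966
G1 X61.706 Y208.858
G0 X5.157 Y184.419
M4 S138
G1 X89.028 Y184.419 F3604
G1 X89.028 Y110.356
G1 X5.157 Y110.356
G1 X5.157 Y184.419
G0 X144.466 Y39.209
M4 S138
G1 X143.783 Y64.944 F3604
G1 X140.512 Y94.444
G1 X134.651 Y127.708
G1 X126.202 Y164.737
G1 X115.164 Y205.530
G1 X101.537 Y250.087
G0 X60.423 Y246.999
M4 S138
G1 X55.630 Y235.220 F3604
G1 X47.826 Y245.260
G1 X60.423 Y246.999
G0 X140.262 Y157.956
M4 S138
G1 X130.484 Y7.054 F3604
G1 X24.221 Y150.689
M5
G0 X0.000 Y0.000

viewBox `0 0 170.138 294.791` with mm width/height → 1 unit = 1 mm. Flip: y_m = 294.791 − y_svg.

**Shape 1** — `<path>` cubic bezier, stroke `#000000` → score (S521, F2482). Control points (SVG): P0=(75.803,76.652), P1=(56.441,82.542), P2=(39.129,83.545), P3=(61.706,85.933); sampled at t=k/6. Machine vertices: (75.803,218.139) → (66.468,215.572) → (58.526,213.646) → (53.027,212.185) → (51.024,211.017) → (53.566,209.966) → (61.706,208.858). Open path.

**Shape 2** — `<path>` rectangle, stroke `#ff00ff` → engrave (S138, F3604). Machine vertices: (5.157,184.419) → (89.028,184.419) → (89.028,110.356) → (5.157,110.356) → (5.157,184.419). Closed: final G1 returns to the first vertex.

**Shape 3** — `<path>` quadratic bezier, stroke `#ff00ff` → engrave (S138, F3604). Control points (SVG): P0=(144.466,255.582), P1=(146.301,184.023), P2=(101.537,44.704); sampled at t=k/6. Machine vertices: (144.466,39.209) → (143.783,64.944) → (140.512,94.444) → (134.651,127.708) → (126.202,164.737) → (115.164,205.530) → (101.537,250.087). Open path.

**Shape 4** — `<polygon>` regular polygon, stroke `#ff00ff` → engrave (S138, F3604). Machine vertices: (60.423,246.999) → (55.630,235.220) → (47.826,245.260) → (60.423,246.999). Closed: final G1 returns to the first vertex.

**Shape 5** — `<path>` open polyline, stroke `#ff00ff` → engrave (S138, F3604). Machine vertices: (140.262,157.956) → (130.484,7.054) → (24.221,150.689). Open path.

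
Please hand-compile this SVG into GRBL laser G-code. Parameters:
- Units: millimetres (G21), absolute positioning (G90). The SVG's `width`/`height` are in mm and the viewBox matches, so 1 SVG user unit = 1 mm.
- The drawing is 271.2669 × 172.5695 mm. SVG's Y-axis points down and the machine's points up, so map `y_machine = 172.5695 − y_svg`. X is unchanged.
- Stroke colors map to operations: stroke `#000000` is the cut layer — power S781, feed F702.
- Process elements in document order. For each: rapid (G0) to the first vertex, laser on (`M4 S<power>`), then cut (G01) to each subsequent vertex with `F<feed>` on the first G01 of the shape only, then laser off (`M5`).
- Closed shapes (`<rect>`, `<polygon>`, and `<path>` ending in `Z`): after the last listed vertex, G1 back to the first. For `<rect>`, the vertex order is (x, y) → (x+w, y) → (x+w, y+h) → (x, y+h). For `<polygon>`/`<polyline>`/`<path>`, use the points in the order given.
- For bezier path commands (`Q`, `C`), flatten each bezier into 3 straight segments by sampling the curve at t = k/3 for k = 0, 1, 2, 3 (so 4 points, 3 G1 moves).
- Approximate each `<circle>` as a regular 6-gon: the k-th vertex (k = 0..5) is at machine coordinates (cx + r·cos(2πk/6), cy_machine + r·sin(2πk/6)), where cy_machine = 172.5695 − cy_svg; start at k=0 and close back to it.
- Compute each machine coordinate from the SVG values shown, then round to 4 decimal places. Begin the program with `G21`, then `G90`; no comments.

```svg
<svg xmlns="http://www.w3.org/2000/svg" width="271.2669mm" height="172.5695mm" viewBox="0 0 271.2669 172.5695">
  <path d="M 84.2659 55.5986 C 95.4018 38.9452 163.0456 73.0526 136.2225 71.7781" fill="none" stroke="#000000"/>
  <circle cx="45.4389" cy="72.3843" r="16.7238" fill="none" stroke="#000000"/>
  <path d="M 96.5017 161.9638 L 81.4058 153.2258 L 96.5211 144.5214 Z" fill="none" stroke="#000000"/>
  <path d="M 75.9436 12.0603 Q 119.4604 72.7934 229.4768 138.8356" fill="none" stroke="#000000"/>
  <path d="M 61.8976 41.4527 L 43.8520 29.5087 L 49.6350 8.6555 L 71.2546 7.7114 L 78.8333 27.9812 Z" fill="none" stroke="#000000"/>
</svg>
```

Since the viewBox matches the mm dimensions, user units are millimetres directly. The only transform is the Y-flip y_m = 172.5695 − y_svg.

Shape 1 is a cubic bezier drawn with `<path>`. Its stroke #000000 means cut at S781, F702. After flipping Y the toolpath is (84.2659,116.9709) → (108.6461,119.8945) → (137.1483,108.1204) → (136.2225,100.7914).

Shape 2 is a circle drawn with `<circle>`. Its stroke #000000 means cut at S781, F702. After flipping Y the toolpath is (62.1627,100.1852) → (53.8008,114.6684) → (37.0770,114.6684) → (28.7151,100.1852) → (37.0770,85.7020) → (53.8008,85.7020) → (62.1627,100.1852), returning to the start.

Shape 3 is a regular polygon drawn with `<path>`. Its stroke #000000 means cut at S781, F702. After flipping Y the toolpath is (96.5017,10.6057) → (81.4058,19.3437) → (96.5211,28.0481) → (96.5017,10.6057), returning to the start.

Shape 4 is a quadratic bezier drawn with `<path>`. Its stroke #000000 means cut at S781, F702. After flipping Y the toolpath is (75.9436,160.5092) → (112.3436,119.4306) → (163.5214,77.1721) → (229.4768,33.7339).

Shape 5 is a regular polygon drawn with `<path>`. Its stroke #000000 means cut at S781, F702. After flipping Y the toolpath is (61.8976,131.1168) → (43.8520,143.0608) → (49.6350,163.9140) → (71.2546,164.8581) → (78.8333,144.5883) → (61.8976,131.1168), returning to the start.

G21
G90
G0 X84.2659 Y116.9709
M4 S781
G01 X108.6461 Y119.8945 F702
G01 X137.1483 Y108.1204
G01 X136.2225 Y100.7914
M5
G0 X62.1627 Y100.1852
M4 S781
G01 X53.8008 Y114.6684 F702
G01 X37.0770 Y114.6684
G01 X28.7151 Y100.1852
G01 X37.0770 Y85.7020
G01 X53.8008 Y85.7020
G01 X62.1627 Y100.1852
M5
G0 X96.5017 Y10.6057
M4 S781
G01 X81.4058 Y19.3437 F702
G01 X96.5211 Y28.0481
G01 X96.5017 Y10.6057
M5
G0 X75.9436 Y160.5092
M4 S781
G01 X112.3436 Y119.4306 F702
G01 X163.5214 Y77.1721
G01 X229.4768 Y33.7339
M5
G0 X61.8976 Y131.1168
M4 S781
G01 X43.8520 Y143.0608 F702
G01 X49.6350 Y163.9140
G01 X71.2546 Y164.8581
G01 X78.8333 Y144.5883
G01 X61.8976 Y131.1168
M5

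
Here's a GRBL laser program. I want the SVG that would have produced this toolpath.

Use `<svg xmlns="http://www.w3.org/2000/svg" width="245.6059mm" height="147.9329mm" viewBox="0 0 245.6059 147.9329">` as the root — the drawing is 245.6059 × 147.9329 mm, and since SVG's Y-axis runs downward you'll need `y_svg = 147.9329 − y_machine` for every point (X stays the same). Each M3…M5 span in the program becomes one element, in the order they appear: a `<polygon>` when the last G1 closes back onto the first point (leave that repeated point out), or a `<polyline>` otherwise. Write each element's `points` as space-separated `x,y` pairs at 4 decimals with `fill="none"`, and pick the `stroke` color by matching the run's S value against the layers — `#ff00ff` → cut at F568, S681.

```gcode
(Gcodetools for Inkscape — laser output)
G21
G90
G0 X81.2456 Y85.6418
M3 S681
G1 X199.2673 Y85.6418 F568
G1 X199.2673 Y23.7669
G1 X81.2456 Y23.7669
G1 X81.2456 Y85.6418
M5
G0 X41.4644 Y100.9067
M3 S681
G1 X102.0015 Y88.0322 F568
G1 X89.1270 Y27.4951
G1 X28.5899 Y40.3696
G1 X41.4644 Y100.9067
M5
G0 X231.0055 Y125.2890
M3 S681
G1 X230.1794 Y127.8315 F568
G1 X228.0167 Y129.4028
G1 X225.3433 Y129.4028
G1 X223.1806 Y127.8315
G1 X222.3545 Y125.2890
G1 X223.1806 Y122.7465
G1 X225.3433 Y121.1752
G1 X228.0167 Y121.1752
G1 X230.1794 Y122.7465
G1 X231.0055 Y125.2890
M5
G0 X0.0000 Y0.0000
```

<svg xmlns="http://www.w3.org/2000/svg" width="245.6059mm" height="147.9329mm" viewBox="0 0 245.6059 147.9329">
  <polygon points="81.2456,62.2911 199.2673,62.2911 199.2673,124.1660 81.2456,124.1660" fill="none" stroke="#ff00ff"/>
  <polygon points="41.4644,47.0262 102.0015,59.9007 89.1270,120.4378 28.5899,107.5633" fill="none" stroke="#ff00ff"/>
  <polygon points="231.0055,22.6439 230.1794,20.1014 228.0167,18.5301 225.3433,18.5301 223.1806,20.1014 222.3545,22.6439 223.1806,25.1864 225.3433,26.7577 228.0167,26.7577 230.1794,25.1864" fill="none" stroke="#ff00ff"/>
</svg>

Machine Y-up, SVG Y-down with viewBox height 147.9329, so y_svg = 147.9329 − y_machine; X carries over. Every run uses S681, so all elements get stroke `#ff00ff` (cut).

Run 1: The run returns to its start, so emit a `<polygon>` with points (Y-flipped): 81.2456,62.2911 199.2673,62.2911 199.2673,124.1660 81.2456,124.1660.

Run 2: The run returns to its start, so emit a `<polygon>` with points (Y-flipped): 41.4644,47.0262 102.0015,59.9007 89.1270,120.4378 28.5899,107.5633.

Run 3: The run returns to its start, so emit a `<polygon>` with points (Y-flipped): 231.0055,22.6439 230.1794,20.1014 228.0167,18.5301 225.3433,18.5301 223.1806,20.1014 222.3545,22.6439 223.1806,25.1864 225.3433,26.7577 228.0167,26.7577 230.1794,25.1864.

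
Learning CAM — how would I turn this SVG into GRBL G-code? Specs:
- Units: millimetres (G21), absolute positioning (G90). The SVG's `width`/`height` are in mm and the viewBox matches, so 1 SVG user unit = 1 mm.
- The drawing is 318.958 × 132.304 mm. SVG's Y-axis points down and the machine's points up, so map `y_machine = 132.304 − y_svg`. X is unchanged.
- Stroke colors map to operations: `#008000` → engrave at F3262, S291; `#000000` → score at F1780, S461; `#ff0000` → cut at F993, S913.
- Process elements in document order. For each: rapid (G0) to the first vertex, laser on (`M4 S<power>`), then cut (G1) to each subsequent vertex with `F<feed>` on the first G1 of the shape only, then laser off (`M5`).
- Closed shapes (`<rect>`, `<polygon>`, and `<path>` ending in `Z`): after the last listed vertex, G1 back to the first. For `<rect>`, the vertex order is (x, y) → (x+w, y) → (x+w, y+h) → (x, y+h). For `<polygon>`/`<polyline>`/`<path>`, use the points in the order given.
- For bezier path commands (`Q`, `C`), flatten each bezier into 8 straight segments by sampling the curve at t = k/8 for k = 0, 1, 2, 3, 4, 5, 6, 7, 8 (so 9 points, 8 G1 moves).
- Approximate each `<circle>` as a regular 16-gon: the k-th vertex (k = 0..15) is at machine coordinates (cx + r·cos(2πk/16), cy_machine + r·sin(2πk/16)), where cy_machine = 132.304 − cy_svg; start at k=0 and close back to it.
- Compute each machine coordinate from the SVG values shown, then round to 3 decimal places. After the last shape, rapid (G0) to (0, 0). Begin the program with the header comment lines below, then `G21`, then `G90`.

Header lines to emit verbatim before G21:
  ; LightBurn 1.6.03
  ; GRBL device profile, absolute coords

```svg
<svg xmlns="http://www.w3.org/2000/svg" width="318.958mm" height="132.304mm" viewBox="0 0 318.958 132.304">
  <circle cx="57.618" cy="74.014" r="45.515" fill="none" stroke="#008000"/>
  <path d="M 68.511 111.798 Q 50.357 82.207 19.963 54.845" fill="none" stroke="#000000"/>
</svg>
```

1 u = 1 mm; y_m = 132.304 − y.

[1] `<circle>` circle, #008000→engrave S291 F3262: (103.133,58.290) → (99.668,75.708) → (89.802,90.474) → (75.036,100.340) → (57.618,103.805) → (40.200,100.340) → (25.434,90.474) → (15.568,75.708) → (12.103,58.290) → (15.568,40.872) → (25.434,26.106) → (40.200,16.240) → (57.618,12.775) → (75.036,16.240) → (89.802,26.106) → (99.668,40.872) → (103.133,58.290) (closed)

[2] `<path>` quadratic bezier, #000000→score S461 F1780: (68.511,20.506) → (63.781,27.869) → (58.669,35.162) → (53.174,42.386) → (47.297,49.540) → (41.037,56.624) → (34.395,63.639) → (27.370,70.584) → (19.963,77.459)

; LightBurn 1.6.03
; GRBL device profile, absolute coords
G21
G90
G0 X103.133 Y58.290
M4 S291
G1 X99.668 Y75.708 F3262
G1 X89.802 Y90.474
G1 X75.036 Y100.340
G1 X57.618 Y103.805
G1 X40.200 Y100.340
G1 X25.434 Y90.474
G1 X15.568 Y75.708
G1 X12.103 Y58.290
G1 X15.568 Y40.872
G1 X25.434 Y26.106
G1 X40.200 Y16.240
G1 X57.618 Y12.775
G1 X75.036 Y16.240
G1 X89.802 Y26.106
G1 X99.668 Y40.872
G1 X103.133 Y58.290
M5
G0 X68.511 Y20.506
M4 S461
G1 X63.781 Y27.869 F1780
G1 X58.669 Y35.162
G1 X53.174 Y42.386
G1 X47.297 Y49.540
G1 X41.037 Y56.624
G1 X34.395 Y63.639
G1 X27.370 Y70.584
G1 X19.963 Y77.459
M5
G0 X0.000 Y0.000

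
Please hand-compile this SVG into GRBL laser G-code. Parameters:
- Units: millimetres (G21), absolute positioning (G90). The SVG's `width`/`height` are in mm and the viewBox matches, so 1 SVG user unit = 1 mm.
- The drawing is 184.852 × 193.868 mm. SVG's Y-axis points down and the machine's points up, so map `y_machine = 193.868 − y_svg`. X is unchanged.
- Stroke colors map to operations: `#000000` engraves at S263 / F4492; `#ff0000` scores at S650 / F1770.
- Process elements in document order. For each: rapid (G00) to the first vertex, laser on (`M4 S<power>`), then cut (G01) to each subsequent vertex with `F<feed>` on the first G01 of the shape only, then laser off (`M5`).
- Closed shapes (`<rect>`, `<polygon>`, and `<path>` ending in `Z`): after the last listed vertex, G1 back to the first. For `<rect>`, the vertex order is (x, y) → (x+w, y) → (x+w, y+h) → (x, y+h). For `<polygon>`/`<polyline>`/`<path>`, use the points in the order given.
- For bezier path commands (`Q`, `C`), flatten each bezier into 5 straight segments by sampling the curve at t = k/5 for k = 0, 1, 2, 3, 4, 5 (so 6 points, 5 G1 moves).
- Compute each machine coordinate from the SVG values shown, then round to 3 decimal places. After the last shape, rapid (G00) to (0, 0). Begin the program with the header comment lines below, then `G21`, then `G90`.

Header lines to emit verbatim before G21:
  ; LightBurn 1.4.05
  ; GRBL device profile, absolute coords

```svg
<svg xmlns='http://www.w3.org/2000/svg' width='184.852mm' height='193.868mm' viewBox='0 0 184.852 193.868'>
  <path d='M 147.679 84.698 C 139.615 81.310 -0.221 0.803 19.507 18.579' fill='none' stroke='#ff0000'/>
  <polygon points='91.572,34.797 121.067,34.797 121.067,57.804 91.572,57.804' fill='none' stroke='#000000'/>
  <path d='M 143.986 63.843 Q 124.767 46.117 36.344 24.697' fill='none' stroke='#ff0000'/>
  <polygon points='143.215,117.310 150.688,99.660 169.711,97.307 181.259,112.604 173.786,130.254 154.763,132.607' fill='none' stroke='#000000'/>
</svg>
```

; LightBurn 1.4.05
; GRBL device profile, absolute coords
G21
G90
G00 X147.679 Y109.170
M4 S650
G01 X129.359 Y119.054 F1770
G01 X93.397 Y139.027
G01 X53.779 Y160.670
G01 X24.487 Y175.564
G01 X19.507 Y175.289
M5
G00 X91.572 Y159.071
M4 S263
G01 X121.067 Y159.071 F4492
G01 X121.067 Y136.064
G01 X91.572 Y136.064
G01 X91.572 Y159.071
M5
G00 X143.986 Y130.025
M4 S650
G01 X133.530 Y137.263 F1770
G01 X117.538 Y144.797
G01 X96.010 Y152.626
G01 X68.945 Y160.751
G01 X36.344 Y169.171
M5
G00 X143.215 Y76.558
M4 S263
G01 X150.688 Y94.208 F4492
G01 X169.711 Y96.561
G01 X181.259 Y81.264
G01 X173.786 Y63.614
G01 X154.763 Y61.261
G01 X143.215 Y76.558
M5
G00 X0.000 Y0.000

viewBox `0 0 184.852 193.868` with mm width/height → 1 unit = 1 mm. Flip: y_m = 193.868 − y_svg.

**Shape 1** — `<path>` cubic bezier, stroke `#ff0000` → score (S650, F1770). Control points (SVG): P0=(147.679,84.698), P1=(139.615,81.310), P2=(-0.221,0.803), P3=(19.507,18.579); sampled at t=k/5. Machine vertices: (147.679,109.170) → (129.359,119.054) → (93.397,139.027) → (53.779,160.670) → (24.487,175.564) → (19.507,175.289). Open path.

**Shape 2** — `<polygon>` rectangle, stroke `#000000` → engrave (S263, F4492). Machine vertices: (91.572,159.071) → (121.067,159.071) → (121.067,136.064) → (91.572,136.064) → (91.572,159.071). Closed: final G1 returns to the first vertex.

**Shape 3** — `<path>` quadratic bezier, stroke `#ff0000` → score (S650, F1770). Control points (SVG): P0=(143.986,63.843), P1=(124.767,46.117), P2=(36.344,24.697); sampled at t=k/5. Machine vertices: (143.986,130.025) → (133.530,137.263) → (117.538,144.797) → (96.010,152.626) → (68.945,160.751) → (36.344,169.171). Open path.

**Shape 4** — `<polygon>` regular polygon, stroke `#000000` → engrave (S263, F4492). Machine vertices: (143.215,76.558) → (150.688,94.208) → (169.711,96.561) → (181.259,81.264) → (173.786,63.614) → (154.763,61.261) → (143.215,76.558). Closed: final G1 returns to the first vertex.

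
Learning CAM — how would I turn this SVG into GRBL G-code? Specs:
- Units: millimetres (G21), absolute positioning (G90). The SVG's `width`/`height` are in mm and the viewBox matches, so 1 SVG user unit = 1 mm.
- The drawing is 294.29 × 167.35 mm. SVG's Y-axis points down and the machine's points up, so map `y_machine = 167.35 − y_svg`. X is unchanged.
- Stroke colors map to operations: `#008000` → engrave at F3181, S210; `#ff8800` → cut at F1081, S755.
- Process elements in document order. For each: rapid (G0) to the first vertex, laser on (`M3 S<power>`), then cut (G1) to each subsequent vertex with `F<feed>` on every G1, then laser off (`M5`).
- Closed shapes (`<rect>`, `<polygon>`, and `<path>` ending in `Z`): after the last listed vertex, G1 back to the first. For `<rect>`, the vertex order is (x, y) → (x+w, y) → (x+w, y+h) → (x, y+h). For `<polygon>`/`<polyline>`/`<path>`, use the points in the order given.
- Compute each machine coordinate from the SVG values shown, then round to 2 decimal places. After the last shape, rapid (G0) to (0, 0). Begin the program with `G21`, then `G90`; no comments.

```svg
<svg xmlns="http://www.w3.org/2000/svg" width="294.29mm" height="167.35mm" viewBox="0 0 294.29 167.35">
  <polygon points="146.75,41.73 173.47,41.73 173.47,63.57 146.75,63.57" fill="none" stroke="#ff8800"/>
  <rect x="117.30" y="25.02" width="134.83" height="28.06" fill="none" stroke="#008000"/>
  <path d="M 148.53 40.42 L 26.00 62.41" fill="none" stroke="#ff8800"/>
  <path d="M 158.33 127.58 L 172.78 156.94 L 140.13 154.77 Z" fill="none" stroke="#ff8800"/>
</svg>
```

G21
G90
G0 X146.75 Y125.62
M3 S755
G1 X173.47 Y125.62 F1081
G1 X173.47 Y103.78 F1081
G1 X146.75 Y103.78 F1081
G1 X146.75 Y125.62 F1081
M5
G0 X117.30 Y142.33
M3 S210
G1 X252.13 Y142.33 F3181
G1 X252.13 Y114.27 F3181
G1 X117.30 Y114.27 F3181
G1 X117.30 Y142.33 F3181
M5
G0 X148.53 Y126.93
M3 S755
G1 X26.00 Y104.94 F1081
M5
G0 X158.33 Y39.77
M3 S755
G1 X172.78 Y10.41 F1081
G1 X140.13 Y12.58 F1081
G1 X158.33 Y39.77 F1081
M5
G0 X0.00 Y0.00

viewBox `0 0 294.29 167.35` with mm width/height → 1 unit = 1 mm. Flip: y_m = 167.35 − y_svg.

**Shape 1** — `<polygon>` rectangle, stroke `#ff8800` → cut (S755, F1081). Machine vertices: (146.75,125.62) → (173.47,125.62) → (173.47,103.78) → (146.75,103.78) → (146.75,125.62). Closed: final G1 returns to the first vertex.

**Shape 2** — `<rect>` rectangle, stroke `#008000` → engrave (S210, F3181). Machine vertices: (117.30,142.33) → (252.13,142.33) → (252.13,114.27) → (117.30,114.27) → (117.30,142.33). Closed: final G1 returns to the first vertex.

**Shape 3** — `<path>` line segment, stroke `#ff8800` → cut (S755, F1081). Machine vertices: (148.53,126.93) → (26.00,104.94). Open path.

**Shape 4** — `<path>` regular polygon, stroke `#ff8800` → cut (S755, F1081). Machine vertices: (158.33,39.77) → (172.78,10.41) → (140.13,12.58) → (158.33,39.77). Closed: final G1 returns to the first vertex.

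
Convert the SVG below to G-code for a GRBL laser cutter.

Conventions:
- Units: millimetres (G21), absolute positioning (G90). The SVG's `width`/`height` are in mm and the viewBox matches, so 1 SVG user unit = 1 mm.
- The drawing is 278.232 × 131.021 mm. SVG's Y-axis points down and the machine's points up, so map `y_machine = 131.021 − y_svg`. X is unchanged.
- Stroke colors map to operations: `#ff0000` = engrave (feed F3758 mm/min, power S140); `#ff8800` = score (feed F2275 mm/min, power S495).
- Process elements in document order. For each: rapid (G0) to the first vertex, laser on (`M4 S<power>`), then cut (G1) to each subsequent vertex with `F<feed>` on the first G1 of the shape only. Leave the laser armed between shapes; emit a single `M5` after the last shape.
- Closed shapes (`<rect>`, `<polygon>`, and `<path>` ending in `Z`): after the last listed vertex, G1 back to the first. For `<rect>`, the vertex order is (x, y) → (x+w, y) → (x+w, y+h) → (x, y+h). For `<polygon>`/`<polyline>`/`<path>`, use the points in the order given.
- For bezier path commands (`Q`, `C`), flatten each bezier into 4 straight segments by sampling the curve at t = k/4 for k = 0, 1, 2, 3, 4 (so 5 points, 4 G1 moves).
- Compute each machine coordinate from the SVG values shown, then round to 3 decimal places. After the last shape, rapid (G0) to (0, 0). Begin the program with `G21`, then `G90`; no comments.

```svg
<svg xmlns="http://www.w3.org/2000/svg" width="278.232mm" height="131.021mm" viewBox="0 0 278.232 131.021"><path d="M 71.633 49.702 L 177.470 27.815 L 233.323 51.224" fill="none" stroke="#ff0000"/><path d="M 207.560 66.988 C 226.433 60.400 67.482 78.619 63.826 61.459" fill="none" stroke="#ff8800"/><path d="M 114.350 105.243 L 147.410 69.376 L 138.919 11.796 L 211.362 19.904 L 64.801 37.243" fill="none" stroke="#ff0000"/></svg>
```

G21
G90
G0 X71.633 Y81.319
M4 S140
G1 X177.470 Y103.206 F3758
G1 X233.323 Y79.797
G0 X207.560 Y64.033
M4 S495
G1 X193.578 Y65.263 F2275
G1 X144.141 Y62.833
G1 X90.481 Y62.385
G1 X63.826 Y69.562
G0 X114.350 Y25.778
M4 S140
G1 X147.410 Y61.645 F3758
G1 X138.919 Y119.225
G1 X211.362 Y111.117
G1 X64.801 Y93.778
M5
G0 X0.000 Y0.000

viewBox `0 0 278.232 131.021` with mm width/height → 1 unit = 1 mm. Flip: y_m = 131.021 − y_svg.

**Shape 1** — `<path>` open polyline, stroke `#ff0000` → engrave (S140, F3758). Machine vertices: (71.633,81.319) → (177.470,103.206) → (233.323,79.797). Open path.

**Shape 2** — `<path>` cubic bezier, stroke `#ff8800` → score (S495, F2275). Control points (SVG): P0=(207.560,66.988), P1=(226.433,60.400), P2=(67.482,78.619), P3=(63.826,61.459); sampled at t=k/4. Machine vertices: (207.560,64.033) → (193.578,65.263) → (144.141,62.833) → (90.481,62.385) → (63.826,69.562). Open path.

**Shape 3** — `<path>` open polyline, stroke `#ff0000` → engrave (S140, F3758). Machine vertices: (114.350,25.778) → (147.410,61.645) → (138.919,119.225) → (211.362,111.117) → (64.801,93.778). Open path.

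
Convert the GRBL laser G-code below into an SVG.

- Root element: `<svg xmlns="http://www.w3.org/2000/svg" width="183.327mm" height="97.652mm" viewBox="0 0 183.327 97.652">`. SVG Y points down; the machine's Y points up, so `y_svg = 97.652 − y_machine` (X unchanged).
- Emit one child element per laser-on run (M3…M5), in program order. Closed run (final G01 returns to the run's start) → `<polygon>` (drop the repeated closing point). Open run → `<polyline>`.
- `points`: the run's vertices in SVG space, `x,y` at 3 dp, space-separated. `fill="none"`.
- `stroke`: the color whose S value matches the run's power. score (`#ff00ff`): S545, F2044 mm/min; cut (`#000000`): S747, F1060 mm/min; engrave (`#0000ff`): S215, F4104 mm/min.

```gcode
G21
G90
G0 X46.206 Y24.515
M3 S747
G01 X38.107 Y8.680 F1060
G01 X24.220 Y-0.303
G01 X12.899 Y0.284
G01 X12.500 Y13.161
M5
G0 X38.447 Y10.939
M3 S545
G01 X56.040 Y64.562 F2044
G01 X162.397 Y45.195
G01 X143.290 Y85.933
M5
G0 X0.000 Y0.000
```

y_svg = 97.652 − y_m.

[1] S747→`#000000` (cut); open run; points: 46.206,73.137 38.107,88.972 24.220,97.955 12.899,97.368 12.500,84.491

[2] S545→`#ff00ff` (score); open run; points: 38.447,86.713 56.040,33.090 162.397,52.457 143.290,11.719

<svg xmlns="http://www.w3.org/2000/svg" width="183.327mm" height="97.652mm" viewBox="0 0 183.327 97.652">
  <polyline points="46.206,73.137 38.107,88.972 24.220,97.955 12.899,97.368 12.500,84.491" fill="none" stroke="#000000"/>
  <polyline points="38.447,86.713 56.040,33.090 162.397,52.457 143.290,11.719" fill="none" stroke="#ff00ff"/>
</svg>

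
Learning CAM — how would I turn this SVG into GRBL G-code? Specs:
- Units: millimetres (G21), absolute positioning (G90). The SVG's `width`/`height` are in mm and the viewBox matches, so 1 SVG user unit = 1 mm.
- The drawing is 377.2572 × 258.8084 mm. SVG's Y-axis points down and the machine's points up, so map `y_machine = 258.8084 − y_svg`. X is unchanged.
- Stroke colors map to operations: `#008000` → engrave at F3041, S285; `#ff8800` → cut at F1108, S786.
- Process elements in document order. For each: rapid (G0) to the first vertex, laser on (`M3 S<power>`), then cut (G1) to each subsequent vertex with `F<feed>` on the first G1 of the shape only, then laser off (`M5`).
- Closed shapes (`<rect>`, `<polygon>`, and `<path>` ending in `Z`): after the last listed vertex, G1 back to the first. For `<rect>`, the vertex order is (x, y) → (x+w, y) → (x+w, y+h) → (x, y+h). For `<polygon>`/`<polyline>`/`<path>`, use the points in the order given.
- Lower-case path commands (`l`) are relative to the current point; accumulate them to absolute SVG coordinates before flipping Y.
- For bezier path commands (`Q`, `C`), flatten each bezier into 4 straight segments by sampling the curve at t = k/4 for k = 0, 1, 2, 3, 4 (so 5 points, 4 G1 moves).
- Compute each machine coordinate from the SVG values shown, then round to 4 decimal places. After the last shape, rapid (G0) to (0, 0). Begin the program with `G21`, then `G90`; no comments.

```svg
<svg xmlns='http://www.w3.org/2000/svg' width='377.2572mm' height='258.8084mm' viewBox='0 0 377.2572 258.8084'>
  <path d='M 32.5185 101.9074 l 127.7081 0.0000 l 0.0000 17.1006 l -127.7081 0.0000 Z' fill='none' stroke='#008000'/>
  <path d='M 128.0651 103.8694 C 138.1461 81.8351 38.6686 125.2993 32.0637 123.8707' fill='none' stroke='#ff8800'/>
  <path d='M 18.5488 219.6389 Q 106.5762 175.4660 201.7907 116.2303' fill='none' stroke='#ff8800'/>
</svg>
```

Since the viewBox matches the mm dimensions, user units are millimetres directly. The only transform is the Y-flip y_m = 258.8084 − y_svg.

Shape 1 is a rectangle drawn with `<path>`. Its stroke #008000 means engrave at S285, F3041. After flipping Y the toolpath is (32.5185,156.9010) → (160.2266,156.9010) → (160.2266,139.8004) → (32.5185,139.8004) → (32.5185,156.9010), returning to the start.

Shape 2 is a cubic bezier drawn with `<path>`. Its stroke #ff8800 means cut at S786, F1108. After flipping Y the toolpath is (128.0651,154.9390) → (118.2466,160.9086) → (86.3216,152.6655) → (51.2680,140.5588) → (32.0637,134.9377).

Shape 3 is a quadratic bezier drawn with `<path>`. Its stroke #ff8800 means cut at S786, F1108. After flipping Y the toolpath is (18.5488,39.1695) → (63.0117,62.1974) → (108.3730,87.1081) → (154.6326,113.9017) → (201.7907,142.5781).

G21
G90
G0 X32.5185 Y156.9010
M3 S285
G1 X160.2266 Y156.9010 F3041
G1 X160.2266 Y139.8004
G1 X32.5185 Y139.8004
G1 X32.5185 Y156.9010
M5
G0 X128.0651 Y154.9390
M3 S786
G1 X118.2466 Y160.9086 F1108
G1 X86.3216 Y152.6655
G1 X51.2680 Y140.5588
G1 X32.0637 Y134.9377
M5
G0 X18.5488 Y39.1695
M3 S786
G1 X63.0117 Y62.1974 F1108
G1 X108.3730 Y87.1081
G1 X154.6326 Y113.9017
G1 X201.7907 Y142.5781
M5
G0 X0.0000 Y0.0000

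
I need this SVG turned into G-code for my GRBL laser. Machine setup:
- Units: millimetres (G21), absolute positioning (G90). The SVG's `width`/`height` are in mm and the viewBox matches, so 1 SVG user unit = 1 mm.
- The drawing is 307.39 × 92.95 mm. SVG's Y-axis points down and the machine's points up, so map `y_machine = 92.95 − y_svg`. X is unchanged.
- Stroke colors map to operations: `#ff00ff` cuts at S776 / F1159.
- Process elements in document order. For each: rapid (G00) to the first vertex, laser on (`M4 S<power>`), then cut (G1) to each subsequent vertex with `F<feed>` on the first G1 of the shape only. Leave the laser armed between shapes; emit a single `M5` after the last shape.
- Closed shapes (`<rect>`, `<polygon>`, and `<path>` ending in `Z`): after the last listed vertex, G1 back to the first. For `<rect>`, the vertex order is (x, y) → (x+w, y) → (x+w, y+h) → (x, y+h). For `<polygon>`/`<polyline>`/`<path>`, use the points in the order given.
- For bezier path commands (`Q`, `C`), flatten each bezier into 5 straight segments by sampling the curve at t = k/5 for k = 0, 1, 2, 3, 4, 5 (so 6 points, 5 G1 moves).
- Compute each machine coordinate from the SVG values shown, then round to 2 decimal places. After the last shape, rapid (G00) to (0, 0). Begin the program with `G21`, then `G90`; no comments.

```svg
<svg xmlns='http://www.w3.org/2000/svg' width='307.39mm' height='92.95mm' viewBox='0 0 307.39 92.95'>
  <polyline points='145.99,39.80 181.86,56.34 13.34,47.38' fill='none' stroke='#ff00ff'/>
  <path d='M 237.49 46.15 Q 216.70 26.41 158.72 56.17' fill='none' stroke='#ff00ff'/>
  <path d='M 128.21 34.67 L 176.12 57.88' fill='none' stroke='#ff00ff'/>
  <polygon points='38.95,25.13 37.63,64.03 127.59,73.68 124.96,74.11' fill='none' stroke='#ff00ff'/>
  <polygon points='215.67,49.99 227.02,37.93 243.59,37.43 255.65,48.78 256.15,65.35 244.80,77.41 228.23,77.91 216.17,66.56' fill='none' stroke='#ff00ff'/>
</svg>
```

G21
G90
G00 X145.99 Y53.15
M4 S776
G1 X181.86 Y36.61 F1159
G1 X13.34 Y45.57
G00 X237.49 Y46.80
M4 S776
G1 X227.69 Y52.72 F1159
G1 X214.91 Y54.67
G1 X199.15 Y52.67
G1 X180.42 Y46.70
G1 X158.72 Y36.78
G00 X128.21 Y58.28
M4 S776
G1 X176.12 Y35.07 F1159
G00 X38.95 Y67.82
M4 S776
G1 X37.63 Y28.92 F1159
G1 X127.59 Y19.27
G1 X124.96 Y18.84
G1 X38.95 Y67.82
G00 X215.67 Y42.96
M4 S776
G1 X227.02 Y55.02 F1159
G1 X243.59 Y55.52
G1 X255.65 Y44.17
G1 X256.15 Y27.60
G1 X244.80 Y15.54
G1 X228.23 Y15.04
G1 X216.17 Y26.39
G1 X215.67 Y42.96
M5
G00 X0.00 Y0.00

Since the viewBox matches the mm dimensions, user units are millimetres directly. The only transform is the Y-flip y_m = 92.95 − y_svg.

Shape 1 is a open polyline drawn with `<polyline>`. Its stroke #ff00ff means cut at S776, F1159. After flipping Y the toolpath is (145.99,53.15) → (181.86,36.61) → (13.34,45.57).

Shape 2 is a quadratic bezier drawn with `<path>`. Its stroke #ff00ff means cut at S776, F1159. After flipping Y the toolpath is (237.49,46.80) → (227.69,52.72) → (214.91,54.67) → (199.15,52.67) → (180.42,46.70) → (158.72,36.78).

Shape 3 is a line segment drawn with `<path>`. Its stroke #ff00ff means cut at S776, F1159. After flipping Y the toolpath is (128.21,58.28) → (176.12,35.07).

Shape 4 is a closed polygon drawn with `<polygon>`. Its stroke #ff00ff means cut at S776, F1159. After flipping Y the toolpath is (38.95,67.82) → (37.63,28.92) → (127.59,19.27) → (124.96,18.84) → (38.95,67.82), returning to the start.

Shape 5 is a regular polygon drawn with `<polygon>`. Its stroke #ff00ff means cut at S776, F1159. After flipping Y the toolpath is (215.67,42.96) → (227.02,55.02) → (243.59,55.52) → (255.65,44.17) → (256.15,27.60) → (244.80,15.54) → (228.23,15.04) → (216.17,26.39) → (215.67,42.96), returning to the start.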